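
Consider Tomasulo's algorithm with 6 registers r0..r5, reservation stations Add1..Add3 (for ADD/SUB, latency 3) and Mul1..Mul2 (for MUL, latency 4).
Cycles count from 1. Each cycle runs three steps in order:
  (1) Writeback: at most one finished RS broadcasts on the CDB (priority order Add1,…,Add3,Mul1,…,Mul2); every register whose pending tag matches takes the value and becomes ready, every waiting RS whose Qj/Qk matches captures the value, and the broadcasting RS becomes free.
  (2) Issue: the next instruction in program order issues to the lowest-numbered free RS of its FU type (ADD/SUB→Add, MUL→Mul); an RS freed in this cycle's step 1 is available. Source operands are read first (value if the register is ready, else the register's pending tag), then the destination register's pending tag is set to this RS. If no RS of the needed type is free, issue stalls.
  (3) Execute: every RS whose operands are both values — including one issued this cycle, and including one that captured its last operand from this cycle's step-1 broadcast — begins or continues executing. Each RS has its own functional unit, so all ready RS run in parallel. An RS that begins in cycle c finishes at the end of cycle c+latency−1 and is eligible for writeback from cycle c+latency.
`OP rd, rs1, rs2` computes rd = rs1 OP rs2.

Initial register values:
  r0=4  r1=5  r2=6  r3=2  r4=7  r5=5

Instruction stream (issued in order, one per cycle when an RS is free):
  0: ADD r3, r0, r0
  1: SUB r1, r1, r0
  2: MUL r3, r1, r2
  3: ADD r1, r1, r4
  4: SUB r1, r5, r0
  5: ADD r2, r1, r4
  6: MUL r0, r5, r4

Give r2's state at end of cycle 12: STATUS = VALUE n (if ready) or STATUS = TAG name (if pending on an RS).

STATUS = VALUE 8

cycle 1: issue ADD r3<-Add1 // r0:4,r1:5,r2:6,r3:Add1,r4:7,r5:5
cycle 2: issue SUB r1<-Add2 // r0:4,r1:Add2,r2:6,r3:Add1,r4:7,r5:5
cycle 3: issue MUL r3<-Mul1 // r0:4,r1:Add2,r2:6,r3:Mul1,r4:7,r5:5
cycle 4: CDB Add1=8; issue ADD r1<-Add1 // r0:4,r1:Add1,r2:6,r3:Mul1,r4:7,r5:5
cycle 5: CDB Add2=1; issue SUB r1<-Add2 // r0:4,r1:Add2,r2:6,r3:Mul1,r4:7,r5:5
cycle 6: issue ADD r2<-Add3 // r0:4,r1:Add2,r2:Add3,r3:Mul1,r4:7,r5:5
cycle 7: issue MUL r0<-Mul2 // r0:Mul2,r1:Add2,r2:Add3,r3:Mul1,r4:7,r5:5
cycle 8: CDB Add1=8 // r0:Mul2,r1:Add2,r2:Add3,r3:Mul1,r4:7,r5:5
cycle 9: CDB Add2=1 // r0:Mul2,r1:1,r2:Add3,r3:Mul1,r4:7,r5:5
cycle 10: CDB Mul1=6 // r0:Mul2,r1:1,r2:Add3,r3:6,r4:7,r5:5
cycle 11: CDB Mul2=35 // r0:35,r1:1,r2:Add3,r3:6,r4:7,r5:5
cycle 12: CDB Add3=8 // r0:35,r1:1,r2:8,r3:6,r4:7,r5:5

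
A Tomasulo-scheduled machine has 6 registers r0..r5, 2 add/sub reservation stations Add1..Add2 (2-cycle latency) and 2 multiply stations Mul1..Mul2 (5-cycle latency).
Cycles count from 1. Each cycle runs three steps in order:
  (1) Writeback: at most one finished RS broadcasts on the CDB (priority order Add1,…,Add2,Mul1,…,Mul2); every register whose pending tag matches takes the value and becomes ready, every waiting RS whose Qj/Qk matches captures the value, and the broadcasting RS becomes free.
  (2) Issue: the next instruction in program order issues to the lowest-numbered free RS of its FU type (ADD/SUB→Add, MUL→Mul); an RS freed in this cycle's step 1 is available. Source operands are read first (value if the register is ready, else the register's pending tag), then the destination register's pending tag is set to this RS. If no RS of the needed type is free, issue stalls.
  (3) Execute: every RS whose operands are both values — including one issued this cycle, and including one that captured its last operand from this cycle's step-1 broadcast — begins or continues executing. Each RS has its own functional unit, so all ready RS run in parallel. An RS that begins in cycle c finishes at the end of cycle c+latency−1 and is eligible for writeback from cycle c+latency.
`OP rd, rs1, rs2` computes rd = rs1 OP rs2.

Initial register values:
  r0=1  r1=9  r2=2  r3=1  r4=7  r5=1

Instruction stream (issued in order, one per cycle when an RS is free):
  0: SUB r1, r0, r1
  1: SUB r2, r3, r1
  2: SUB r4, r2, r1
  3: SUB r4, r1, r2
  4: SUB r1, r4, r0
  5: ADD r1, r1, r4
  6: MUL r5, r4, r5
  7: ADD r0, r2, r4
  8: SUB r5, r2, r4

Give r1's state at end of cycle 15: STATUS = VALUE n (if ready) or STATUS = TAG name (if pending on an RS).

c1: issue SUB r1<-Add1 | r0:1,r1:Add1,r2:2,r3:1,r4:7,r5:1
c2: issue SUB r2<-Add2 | r0:1,r1:Add1,r2:Add2,r3:1,r4:7,r5:1
c3: CDB Add1=-8; issue SUB r4<-Add1 | r0:1,r1:-8,r2:Add2,r3:1,r4:Add1,r5:1
c4: stall | r0:1,r1:-8,r2:Add2,r3:1,r4:Add1,r5:1
c5: CDB Add2=9; issue SUB r4<-Add2 | r0:1,r1:-8,r2:9,r3:1,r4:Add2,r5:1
c6: stall | r0:1,r1:-8,r2:9,r3:1,r4:Add2,r5:1
c7: CDB Add1=17; issue SUB r1<-Add1 | r0:1,r1:Add1,r2:9,r3:1,r4:Add2,r5:1
c8: CDB Add2=-17; issue ADD r1<-Add2 | r0:1,r1:Add2,r2:9,r3:1,r4:-17,r5:1
c9: issue MUL r5<-Mul1 | r0:1,r1:Add2,r2:9,r3:1,r4:-17,r5:Mul1
c10: CDB Add1=-18; issue ADD r0<-Add1 | r0:Add1,r1:Add2,r2:9,r3:1,r4:-17,r5:Mul1
c11: stall | r0:Add1,r1:Add2,r2:9,r3:1,r4:-17,r5:Mul1
c12: CDB Add1=-8; issue SUB r5<-Add1 | r0:-8,r1:Add2,r2:9,r3:1,r4:-17,r5:Add1
c13: CDB Add2=-35 | r0:-8,r1:-35,r2:9,r3:1,r4:-17,r5:Add1
c14: CDB Add1=26 | r0:-8,r1:-35,r2:9,r3:1,r4:-17,r5:26
c15: CDB Mul1=-17 | r0:-8,r1:-35,r2:9,r3:1,r4:-17,r5:26

STATUS = VALUE -35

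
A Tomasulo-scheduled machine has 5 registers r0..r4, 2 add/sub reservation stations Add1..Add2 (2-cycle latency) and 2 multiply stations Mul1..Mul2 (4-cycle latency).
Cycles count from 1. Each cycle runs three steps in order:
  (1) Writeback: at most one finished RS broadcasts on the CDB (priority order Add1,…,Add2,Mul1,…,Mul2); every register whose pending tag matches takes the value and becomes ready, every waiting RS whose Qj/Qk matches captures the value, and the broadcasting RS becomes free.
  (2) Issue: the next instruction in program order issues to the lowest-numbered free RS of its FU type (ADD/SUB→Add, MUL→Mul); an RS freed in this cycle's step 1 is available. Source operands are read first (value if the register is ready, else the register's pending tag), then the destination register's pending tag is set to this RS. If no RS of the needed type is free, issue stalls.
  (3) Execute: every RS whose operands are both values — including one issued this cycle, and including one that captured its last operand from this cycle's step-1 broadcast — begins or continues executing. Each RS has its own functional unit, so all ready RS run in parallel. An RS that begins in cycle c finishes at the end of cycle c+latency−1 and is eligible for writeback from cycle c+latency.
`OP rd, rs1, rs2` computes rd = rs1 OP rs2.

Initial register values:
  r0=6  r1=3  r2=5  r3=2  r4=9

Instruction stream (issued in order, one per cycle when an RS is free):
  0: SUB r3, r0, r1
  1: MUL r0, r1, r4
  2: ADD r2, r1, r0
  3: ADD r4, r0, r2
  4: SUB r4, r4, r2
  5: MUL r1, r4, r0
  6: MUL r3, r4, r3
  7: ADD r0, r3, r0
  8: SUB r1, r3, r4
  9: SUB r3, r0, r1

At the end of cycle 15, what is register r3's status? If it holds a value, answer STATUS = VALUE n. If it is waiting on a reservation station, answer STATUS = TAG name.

c1: issue SUB r3<-Add1 | r0:6,r1:3,r2:5,r3:Add1,r4:9
c2: issue MUL r0<-Mul1 | r0:Mul1,r1:3,r2:5,r3:Add1,r4:9
c3: CDB Add1=3; issue ADD r2<-Add1 | r0:Mul1,r1:3,r2:Add1,r3:3,r4:9
c4: issue ADD r4<-Add2 | r0:Mul1,r1:3,r2:Add1,r3:3,r4:Add2
c5: stall | r0:Mul1,r1:3,r2:Add1,r3:3,r4:Add2
c6: CDB Mul1=27; stall | r0:27,r1:3,r2:Add1,r3:3,r4:Add2
c7: stall | r0:27,r1:3,r2:Add1,r3:3,r4:Add2
c8: CDB Add1=30; issue SUB r4<-Add1 | r0:27,r1:3,r2:30,r3:3,r4:Add1
c9: issue MUL r1<-Mul1 | r0:27,r1:Mul1,r2:30,r3:3,r4:Add1
c10: CDB Add2=57; issue MUL r3<-Mul2 | r0:27,r1:Mul1,r2:30,r3:Mul2,r4:Add1
c11: issue ADD r0<-Add2 | r0:Add2,r1:Mul1,r2:30,r3:Mul2,r4:Add1
c12: CDB Add1=27; issue SUB r1<-Add1 | r0:Add2,r1:Add1,r2:30,r3:Mul2,r4:27
c13: stall | r0:Add2,r1:Add1,r2:30,r3:Mul2,r4:27
c14: stall | r0:Add2,r1:Add1,r2:30,r3:Mul2,r4:27
c15: stall | r0:Add2,r1:Add1,r2:30,r3:Mul2,r4:27

STATUS = TAG Mul2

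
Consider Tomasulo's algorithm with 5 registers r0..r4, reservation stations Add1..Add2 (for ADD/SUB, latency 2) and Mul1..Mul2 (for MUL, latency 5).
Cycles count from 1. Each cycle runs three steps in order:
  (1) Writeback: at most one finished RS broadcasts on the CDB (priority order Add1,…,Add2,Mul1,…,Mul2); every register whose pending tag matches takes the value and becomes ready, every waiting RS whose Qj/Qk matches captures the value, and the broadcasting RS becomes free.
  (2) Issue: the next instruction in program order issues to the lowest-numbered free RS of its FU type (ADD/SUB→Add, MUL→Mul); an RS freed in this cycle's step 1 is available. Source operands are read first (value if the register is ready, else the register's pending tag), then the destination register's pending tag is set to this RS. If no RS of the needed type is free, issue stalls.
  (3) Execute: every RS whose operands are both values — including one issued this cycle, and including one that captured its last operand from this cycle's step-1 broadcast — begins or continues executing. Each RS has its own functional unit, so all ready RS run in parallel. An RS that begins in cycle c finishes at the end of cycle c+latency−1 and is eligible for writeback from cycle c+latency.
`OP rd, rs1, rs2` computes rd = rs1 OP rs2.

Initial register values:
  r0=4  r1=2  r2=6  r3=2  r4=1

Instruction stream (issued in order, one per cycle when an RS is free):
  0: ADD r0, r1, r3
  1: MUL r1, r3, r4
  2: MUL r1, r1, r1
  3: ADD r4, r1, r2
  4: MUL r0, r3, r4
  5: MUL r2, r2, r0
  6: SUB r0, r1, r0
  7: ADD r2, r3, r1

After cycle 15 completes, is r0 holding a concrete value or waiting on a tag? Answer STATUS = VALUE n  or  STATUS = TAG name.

  c1: issue ADD r0<-Add1  regs: r0:Add1,r1:2,r2:6,r3:2,r4:1
  c2: issue MUL r1<-Mul1  regs: r0:Add1,r1:Mul1,r2:6,r3:2,r4:1
  c3: CDB Add1=4; issue MUL r1<-Mul2  regs: r0:4,r1:Mul2,r2:6,r3:2,r4:1
  c4: issue ADD r4<-Add1  regs: r0:4,r1:Mul2,r2:6,r3:2,r4:Add1
  c5: stall  regs: r0:4,r1:Mul2,r2:6,r3:2,r4:Add1
  c6: stall  regs: r0:4,r1:Mul2,r2:6,r3:2,r4:Add1
  c7: CDB Mul1=2; issue MUL r0<-Mul1  regs: r0:Mul1,r1:Mul2,r2:6,r3:2,r4:Add1
  c8: stall  regs: r0:Mul1,r1:Mul2,r2:6,r3:2,r4:Add1
  c9: stall  regs: r0:Mul1,r1:Mul2,r2:6,r3:2,r4:Add1
  c10: stall  regs: r0:Mul1,r1:Mul2,r2:6,r3:2,r4:Add1
  c11: stall  regs: r0:Mul1,r1:Mul2,r2:6,r3:2,r4:Add1
  c12: CDB Mul2=4; issue MUL r2<-Mul2  regs: r0:Mul1,r1:4,r2:Mul2,r3:2,r4:Add1
  c13: issue SUB r0<-Add2  regs: r0:Add2,r1:4,r2:Mul2,r3:2,r4:Add1
  c14: CDB Add1=10; issue ADD r2<-Add1  regs: r0:Add2,r1:4,r2:Add1,r3:2,r4:10
  c15: -  regs: r0:Add2,r1:4,r2:Add1,r3:2,r4:10

STATUS = TAG Add2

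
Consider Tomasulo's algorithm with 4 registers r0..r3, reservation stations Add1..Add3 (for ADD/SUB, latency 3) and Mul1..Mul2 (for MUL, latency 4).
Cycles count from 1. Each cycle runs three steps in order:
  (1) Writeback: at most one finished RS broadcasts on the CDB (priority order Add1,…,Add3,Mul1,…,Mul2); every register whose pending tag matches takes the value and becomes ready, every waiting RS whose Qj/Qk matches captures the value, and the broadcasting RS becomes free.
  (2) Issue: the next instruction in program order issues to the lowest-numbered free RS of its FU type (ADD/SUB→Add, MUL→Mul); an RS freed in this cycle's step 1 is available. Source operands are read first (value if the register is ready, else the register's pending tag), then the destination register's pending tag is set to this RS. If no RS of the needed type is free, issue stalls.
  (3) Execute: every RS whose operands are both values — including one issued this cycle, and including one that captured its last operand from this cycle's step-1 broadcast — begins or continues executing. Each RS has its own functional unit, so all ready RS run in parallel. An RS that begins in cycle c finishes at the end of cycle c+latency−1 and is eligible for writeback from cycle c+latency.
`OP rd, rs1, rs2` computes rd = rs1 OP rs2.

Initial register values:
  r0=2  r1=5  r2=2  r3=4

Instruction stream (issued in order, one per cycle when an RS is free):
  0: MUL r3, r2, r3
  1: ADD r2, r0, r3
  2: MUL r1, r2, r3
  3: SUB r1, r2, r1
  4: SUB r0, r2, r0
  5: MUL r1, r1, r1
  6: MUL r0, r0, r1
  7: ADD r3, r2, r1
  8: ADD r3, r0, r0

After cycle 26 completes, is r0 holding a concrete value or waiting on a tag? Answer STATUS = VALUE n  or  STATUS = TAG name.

  c1: issue MUL r3<-Mul1  regs: r0:2,r1:5,r2:2,r3:Mul1
  c2: issue ADD r2<-Add1  regs: r0:2,r1:5,r2:Add1,r3:Mul1
  c3: issue MUL r1<-Mul2  regs: r0:2,r1:Mul2,r2:Add1,r3:Mul1
  c4: issue SUB r1<-Add2  regs: r0:2,r1:Add2,r2:Add1,r3:Mul1
  c5: CDB Mul1=8; issue SUB r0<-Add3  regs: r0:Add3,r1:Add2,r2:Add1,r3:8
  c6: issue MUL r1<-Mul1  regs: r0:Add3,r1:Mul1,r2:Add1,r3:8
  c7: stall  regs: r0:Add3,r1:Mul1,r2:Add1,r3:8
  c8: CDB Add1=10; stall  regs: r0:Add3,r1:Mul1,r2:10,r3:8
  c9: stall  regs: r0:Add3,r1:Mul1,r2:10,r3:8
  c10: stall  regs: r0:Add3,r1:Mul1,r2:10,r3:8
  c11: CDB Add3=8; stall  regs: r0:8,r1:Mul1,r2:10,r3:8
  c12: CDB Mul2=80; issue MUL r0<-Mul2  regs: r0:Mul2,r1:Mul1,r2:10,r3:8
  c13: issue ADD r3<-Add1  regs: r0:Mul2,r1:Mul1,r2:10,r3:Add1
  c14: issue ADD r3<-Add3  regs: r0:Mul2,r1:Mul1,r2:10,r3:Add3
  c15: CDB Add2=-70  regs: r0:Mul2,r1:Mul1,r2:10,r3:Add3
  c16: -  regs: r0:Mul2,r1:Mul1,r2:10,r3:Add3
  c17: -  regs: r0:Mul2,r1:Mul1,r2:10,r3:Add3
  c18: -  regs: r0:Mul2,r1:Mul1,r2:10,r3:Add3
  c19: CDB Mul1=4900  regs: r0:Mul2,r1:4900,r2:10,r3:Add3
  c20: -  regs: r0:Mul2,r1:4900,r2:10,r3:Add3
  c21: -  regs: r0:Mul2,r1:4900,r2:10,r3:Add3
  c22: CDB Add1=4910  regs: r0:Mul2,r1:4900,r2:10,r3:Add3
  c23: CDB Mul2=39200  regs: r0:39200,r1:4900,r2:10,r3:Add3
  c24: -  regs: r0:39200,r1:4900,r2:10,r3:Add3
  c25: -  regs: r0:39200,r1:4900,r2:10,r3:Add3
  c26: CDB Add3=78400  regs: r0:39200,r1:4900,r2:10,r3:78400

STATUS = VALUE 39200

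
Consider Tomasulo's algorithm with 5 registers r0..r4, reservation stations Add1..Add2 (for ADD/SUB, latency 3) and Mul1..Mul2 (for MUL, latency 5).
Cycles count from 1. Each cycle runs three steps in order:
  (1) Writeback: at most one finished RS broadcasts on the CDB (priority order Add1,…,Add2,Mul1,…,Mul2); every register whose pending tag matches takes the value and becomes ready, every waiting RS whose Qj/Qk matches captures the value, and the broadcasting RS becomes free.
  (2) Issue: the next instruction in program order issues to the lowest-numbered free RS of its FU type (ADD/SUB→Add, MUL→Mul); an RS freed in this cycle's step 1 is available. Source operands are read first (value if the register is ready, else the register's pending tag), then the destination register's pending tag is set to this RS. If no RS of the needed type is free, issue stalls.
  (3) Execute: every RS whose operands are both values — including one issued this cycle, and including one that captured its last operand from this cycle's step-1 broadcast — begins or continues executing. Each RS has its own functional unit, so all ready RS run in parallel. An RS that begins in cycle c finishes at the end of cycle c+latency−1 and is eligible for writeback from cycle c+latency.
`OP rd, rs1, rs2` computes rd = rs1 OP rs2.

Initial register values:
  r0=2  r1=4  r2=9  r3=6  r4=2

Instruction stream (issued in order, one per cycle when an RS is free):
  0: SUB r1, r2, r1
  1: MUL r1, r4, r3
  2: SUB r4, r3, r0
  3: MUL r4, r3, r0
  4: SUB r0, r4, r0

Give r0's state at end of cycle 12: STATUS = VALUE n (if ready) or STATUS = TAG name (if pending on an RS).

STATUS = VALUE 10

  c1: issue SUB r1<-Add1  regs: r0:2,r1:Add1,r2:9,r3:6,r4:2
  c2: issue MUL r1<-Mul1  regs: r0:2,r1:Mul1,r2:9,r3:6,r4:2
  c3: issue SUB r4<-Add2  regs: r0:2,r1:Mul1,r2:9,r3:6,r4:Add2
  c4: CDB Add1=5; issue MUL r4<-Mul2  regs: r0:2,r1:Mul1,r2:9,r3:6,r4:Mul2
  c5: issue SUB r0<-Add1  regs: r0:Add1,r1:Mul1,r2:9,r3:6,r4:Mul2
  c6: CDB Add2=4  regs: r0:Add1,r1:Mul1,r2:9,r3:6,r4:Mul2
  c7: CDB Mul1=12  regs: r0:Add1,r1:12,r2:9,r3:6,r4:Mul2
  c8: -  regs: r0:Add1,r1:12,r2:9,r3:6,r4:Mul2
  c9: CDB Mul2=12  regs: r0:Add1,r1:12,r2:9,r3:6,r4:12
  c10: -  regs: r0:Add1,r1:12,r2:9,r3:6,r4:12
  c11: -  regs: r0:Add1,r1:12,r2:9,r3:6,r4:12
  c12: CDB Add1=10  regs: r0:10,r1:12,r2:9,r3:6,r4:12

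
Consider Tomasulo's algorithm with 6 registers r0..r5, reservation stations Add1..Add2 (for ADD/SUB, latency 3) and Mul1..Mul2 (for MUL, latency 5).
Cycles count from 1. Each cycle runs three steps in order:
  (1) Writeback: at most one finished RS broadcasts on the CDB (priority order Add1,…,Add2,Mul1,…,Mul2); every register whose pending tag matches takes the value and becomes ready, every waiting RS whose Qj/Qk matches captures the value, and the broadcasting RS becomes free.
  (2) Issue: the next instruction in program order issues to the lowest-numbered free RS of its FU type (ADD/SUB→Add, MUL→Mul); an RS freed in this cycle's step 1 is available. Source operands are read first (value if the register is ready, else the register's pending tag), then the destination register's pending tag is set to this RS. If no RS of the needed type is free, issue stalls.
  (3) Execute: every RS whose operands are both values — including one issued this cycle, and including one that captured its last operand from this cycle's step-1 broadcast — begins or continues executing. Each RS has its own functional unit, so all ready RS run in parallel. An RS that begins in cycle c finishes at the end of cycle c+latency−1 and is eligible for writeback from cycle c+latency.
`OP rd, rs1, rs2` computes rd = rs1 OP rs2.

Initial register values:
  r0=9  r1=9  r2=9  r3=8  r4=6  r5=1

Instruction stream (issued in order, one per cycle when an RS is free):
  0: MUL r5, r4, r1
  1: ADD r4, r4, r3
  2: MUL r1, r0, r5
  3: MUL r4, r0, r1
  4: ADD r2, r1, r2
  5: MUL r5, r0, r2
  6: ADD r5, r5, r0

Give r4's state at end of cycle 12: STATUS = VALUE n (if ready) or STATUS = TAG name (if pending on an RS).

  c1: issue MUL r5<-Mul1  regs: r0:9,r1:9,r2:9,r3:8,r4:6,r5:Mul1
  c2: issue ADD r4<-Add1  regs: r0:9,r1:9,r2:9,r3:8,r4:Add1,r5:Mul1
  c3: issue MUL r1<-Mul2  regs: r0:9,r1:Mul2,r2:9,r3:8,r4:Add1,r5:Mul1
  c4: stall  regs: r0:9,r1:Mul2,r2:9,r3:8,r4:Add1,r5:Mul1
  c5: CDB Add1=14; stall  regs: r0:9,r1:Mul2,r2:9,r3:8,r4:14,r5:Mul1
  c6: CDB Mul1=54; issue MUL r4<-Mul1  regs: r0:9,r1:Mul2,r2:9,r3:8,r4:Mul1,r5:54
  c7: issue ADD r2<-Add1  regs: r0:9,r1:Mul2,r2:Add1,r3:8,r4:Mul1,r5:54
  c8: stall  regs: r0:9,r1:Mul2,r2:Add1,r3:8,r4:Mul1,r5:54
  c9: stall  regs: r0:9,r1:Mul2,r2:Add1,r3:8,r4:Mul1,r5:54
  c10: stall  regs: r0:9,r1:Mul2,r2:Add1,r3:8,r4:Mul1,r5:54
  c11: CDB Mul2=486; issue MUL r5<-Mul2  regs: r0:9,r1:486,r2:Add1,r3:8,r4:Mul1,r5:Mul2
  c12: issue ADD r5<-Add2  regs: r0:9,r1:486,r2:Add1,r3:8,r4:Mul1,r5:Add2

STATUS = TAG Mul1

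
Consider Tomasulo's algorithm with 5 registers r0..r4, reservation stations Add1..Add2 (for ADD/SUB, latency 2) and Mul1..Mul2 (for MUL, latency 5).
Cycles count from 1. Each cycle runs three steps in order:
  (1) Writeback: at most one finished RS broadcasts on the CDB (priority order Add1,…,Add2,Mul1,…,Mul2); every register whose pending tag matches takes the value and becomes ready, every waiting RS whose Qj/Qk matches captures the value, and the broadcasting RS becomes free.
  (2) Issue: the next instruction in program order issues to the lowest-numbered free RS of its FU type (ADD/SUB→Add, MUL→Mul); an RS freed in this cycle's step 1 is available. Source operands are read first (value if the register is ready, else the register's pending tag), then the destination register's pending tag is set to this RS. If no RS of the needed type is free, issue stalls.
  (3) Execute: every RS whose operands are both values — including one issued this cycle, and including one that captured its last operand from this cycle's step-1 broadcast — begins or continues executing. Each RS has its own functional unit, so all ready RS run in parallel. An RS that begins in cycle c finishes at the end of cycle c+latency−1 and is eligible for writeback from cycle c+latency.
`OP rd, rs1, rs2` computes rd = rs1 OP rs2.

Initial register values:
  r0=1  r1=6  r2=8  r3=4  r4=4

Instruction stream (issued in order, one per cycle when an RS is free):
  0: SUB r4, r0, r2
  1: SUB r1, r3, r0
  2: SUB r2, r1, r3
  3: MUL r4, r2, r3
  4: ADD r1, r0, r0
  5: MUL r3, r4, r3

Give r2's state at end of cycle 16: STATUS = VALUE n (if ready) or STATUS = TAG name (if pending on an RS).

cycle 1: issue SUB r4<-Add1 // r0:1,r1:6,r2:8,r3:4,r4:Add1
cycle 2: issue SUB r1<-Add2 // r0:1,r1:Add2,r2:8,r3:4,r4:Add1
cycle 3: CDB Add1=-7; issue SUB r2<-Add1 // r0:1,r1:Add2,r2:Add1,r3:4,r4:-7
cycle 4: CDB Add2=3; issue MUL r4<-Mul1 // r0:1,r1:3,r2:Add1,r3:4,r4:Mul1
cycle 5: issue ADD r1<-Add2 // r0:1,r1:Add2,r2:Add1,r3:4,r4:Mul1
cycle 6: CDB Add1=-1; issue MUL r3<-Mul2 // r0:1,r1:Add2,r2:-1,r3:Mul2,r4:Mul1
cycle 7: CDB Add2=2 // r0:1,r1:2,r2:-1,r3:Mul2,r4:Mul1
cycle 8: - // r0:1,r1:2,r2:-1,r3:Mul2,r4:Mul1
cycle 9: - // r0:1,r1:2,r2:-1,r3:Mul2,r4:Mul1
cycle 10: - // r0:1,r1:2,r2:-1,r3:Mul2,r4:Mul1
cycle 11: CDB Mul1=-4 // r0:1,r1:2,r2:-1,r3:Mul2,r4:-4
cycle 12: - // r0:1,r1:2,r2:-1,r3:Mul2,r4:-4
cycle 13: - // r0:1,r1:2,r2:-1,r3:Mul2,r4:-4
cycle 14: - // r0:1,r1:2,r2:-1,r3:Mul2,r4:-4
cycle 15: - // r0:1,r1:2,r2:-1,r3:Mul2,r4:-4
cycle 16: CDB Mul2=-16 // r0:1,r1:2,r2:-1,r3:-16,r4:-4

STATUS = VALUE -1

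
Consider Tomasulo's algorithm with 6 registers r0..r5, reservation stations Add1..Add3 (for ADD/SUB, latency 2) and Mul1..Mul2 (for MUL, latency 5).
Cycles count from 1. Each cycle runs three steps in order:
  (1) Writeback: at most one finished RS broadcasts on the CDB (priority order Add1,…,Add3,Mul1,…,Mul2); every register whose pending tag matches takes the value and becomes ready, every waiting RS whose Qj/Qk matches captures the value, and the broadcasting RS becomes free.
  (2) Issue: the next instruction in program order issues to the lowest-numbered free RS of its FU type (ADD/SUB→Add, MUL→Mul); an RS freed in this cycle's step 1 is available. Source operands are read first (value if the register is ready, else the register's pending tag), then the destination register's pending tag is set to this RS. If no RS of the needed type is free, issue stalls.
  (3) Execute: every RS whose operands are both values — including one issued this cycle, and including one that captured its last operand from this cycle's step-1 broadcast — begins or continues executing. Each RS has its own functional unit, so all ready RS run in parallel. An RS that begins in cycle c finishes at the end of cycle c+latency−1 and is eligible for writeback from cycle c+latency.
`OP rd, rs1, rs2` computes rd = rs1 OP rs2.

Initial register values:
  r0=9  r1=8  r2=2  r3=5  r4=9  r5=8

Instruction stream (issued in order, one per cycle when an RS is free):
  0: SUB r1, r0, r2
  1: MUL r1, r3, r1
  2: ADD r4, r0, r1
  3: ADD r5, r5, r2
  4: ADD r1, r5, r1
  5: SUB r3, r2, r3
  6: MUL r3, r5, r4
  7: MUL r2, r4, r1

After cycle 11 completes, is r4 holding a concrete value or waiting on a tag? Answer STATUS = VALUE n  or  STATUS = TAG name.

STATUS = VALUE 44

c1: issue SUB r1<-Add1 | r0:9,r1:Add1,r2:2,r3:5,r4:9,r5:8
c2: issue MUL r1<-Mul1 | r0:9,r1:Mul1,r2:2,r3:5,r4:9,r5:8
c3: CDB Add1=7; issue ADD r4<-Add1 | r0:9,r1:Mul1,r2:2,r3:5,r4:Add1,r5:8
c4: issue ADD r5<-Add2 | r0:9,r1:Mul1,r2:2,r3:5,r4:Add1,r5:Add2
c5: issue ADD r1<-Add3 | r0:9,r1:Add3,r2:2,r3:5,r4:Add1,r5:Add2
c6: CDB Add2=10; issue SUB r3<-Add2 | r0:9,r1:Add3,r2:2,r3:Add2,r4:Add1,r5:10
c7: issue MUL r3<-Mul2 | r0:9,r1:Add3,r2:2,r3:Mul2,r4:Add1,r5:10
c8: CDB Add2=-3; stall | r0:9,r1:Add3,r2:2,r3:Mul2,r4:Add1,r5:10
c9: CDB Mul1=35; issue MUL r2<-Mul1 | r0:9,r1:Add3,r2:Mul1,r3:Mul2,r4:Add1,r5:10
c10: - | r0:9,r1:Add3,r2:Mul1,r3:Mul2,r4:Add1,r5:10
c11: CDB Add1=44 | r0:9,r1:Add3,r2:Mul1,r3:Mul2,r4:44,r5:10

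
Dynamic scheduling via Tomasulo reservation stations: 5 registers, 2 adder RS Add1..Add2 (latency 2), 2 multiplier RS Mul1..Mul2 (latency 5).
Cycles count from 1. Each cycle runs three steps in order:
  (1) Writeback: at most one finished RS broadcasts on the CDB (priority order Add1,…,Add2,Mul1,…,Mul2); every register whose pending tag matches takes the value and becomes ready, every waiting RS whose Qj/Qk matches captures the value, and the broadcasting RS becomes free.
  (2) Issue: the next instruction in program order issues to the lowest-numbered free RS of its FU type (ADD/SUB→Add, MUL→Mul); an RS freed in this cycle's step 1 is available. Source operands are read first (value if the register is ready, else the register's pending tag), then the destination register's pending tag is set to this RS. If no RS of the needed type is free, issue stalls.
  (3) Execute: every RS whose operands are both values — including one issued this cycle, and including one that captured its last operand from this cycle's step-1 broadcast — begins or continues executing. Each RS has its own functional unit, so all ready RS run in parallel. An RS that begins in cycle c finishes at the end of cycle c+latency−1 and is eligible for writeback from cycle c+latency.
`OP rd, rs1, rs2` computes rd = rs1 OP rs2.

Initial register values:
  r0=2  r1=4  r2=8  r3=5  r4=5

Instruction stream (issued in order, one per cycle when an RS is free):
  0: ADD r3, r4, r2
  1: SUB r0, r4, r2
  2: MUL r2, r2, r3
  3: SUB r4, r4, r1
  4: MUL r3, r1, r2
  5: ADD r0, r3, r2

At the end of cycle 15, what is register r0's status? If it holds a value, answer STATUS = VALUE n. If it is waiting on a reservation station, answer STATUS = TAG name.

STATUS = VALUE 520

cycle 1: issue ADD r3<-Add1 // r0:2,r1:4,r2:8,r3:Add1,r4:5
cycle 2: issue SUB r0<-Add2 // r0:Add2,r1:4,r2:8,r3:Add1,r4:5
cycle 3: CDB Add1=13; issue MUL r2<-Mul1 // r0:Add2,r1:4,r2:Mul1,r3:13,r4:5
cycle 4: CDB Add2=-3; issue SUB r4<-Add1 // r0:-3,r1:4,r2:Mul1,r3:13,r4:Add1
cycle 5: issue MUL r3<-Mul2 // r0:-3,r1:4,r2:Mul1,r3:Mul2,r4:Add1
cycle 6: CDB Add1=1; issue ADD r0<-Add1 // r0:Add1,r1:4,r2:Mul1,r3:Mul2,r4:1
cycle 7: - // r0:Add1,r1:4,r2:Mul1,r3:Mul2,r4:1
cycle 8: CDB Mul1=104 // r0:Add1,r1:4,r2:104,r3:Mul2,r4:1
cycle 9: - // r0:Add1,r1:4,r2:104,r3:Mul2,r4:1
cycle 10: - // r0:Add1,r1:4,r2:104,r3:Mul2,r4:1
cycle 11: - // r0:Add1,r1:4,r2:104,r3:Mul2,r4:1
cycle 12: - // r0:Add1,r1:4,r2:104,r3:Mul2,r4:1
cycle 13: CDB Mul2=416 // r0:Add1,r1:4,r2:104,r3:416,r4:1
cycle 14: - // r0:Add1,r1:4,r2:104,r3:416,r4:1
cycle 15: CDB Add1=520 // r0:520,r1:4,r2:104,r3:416,r4:1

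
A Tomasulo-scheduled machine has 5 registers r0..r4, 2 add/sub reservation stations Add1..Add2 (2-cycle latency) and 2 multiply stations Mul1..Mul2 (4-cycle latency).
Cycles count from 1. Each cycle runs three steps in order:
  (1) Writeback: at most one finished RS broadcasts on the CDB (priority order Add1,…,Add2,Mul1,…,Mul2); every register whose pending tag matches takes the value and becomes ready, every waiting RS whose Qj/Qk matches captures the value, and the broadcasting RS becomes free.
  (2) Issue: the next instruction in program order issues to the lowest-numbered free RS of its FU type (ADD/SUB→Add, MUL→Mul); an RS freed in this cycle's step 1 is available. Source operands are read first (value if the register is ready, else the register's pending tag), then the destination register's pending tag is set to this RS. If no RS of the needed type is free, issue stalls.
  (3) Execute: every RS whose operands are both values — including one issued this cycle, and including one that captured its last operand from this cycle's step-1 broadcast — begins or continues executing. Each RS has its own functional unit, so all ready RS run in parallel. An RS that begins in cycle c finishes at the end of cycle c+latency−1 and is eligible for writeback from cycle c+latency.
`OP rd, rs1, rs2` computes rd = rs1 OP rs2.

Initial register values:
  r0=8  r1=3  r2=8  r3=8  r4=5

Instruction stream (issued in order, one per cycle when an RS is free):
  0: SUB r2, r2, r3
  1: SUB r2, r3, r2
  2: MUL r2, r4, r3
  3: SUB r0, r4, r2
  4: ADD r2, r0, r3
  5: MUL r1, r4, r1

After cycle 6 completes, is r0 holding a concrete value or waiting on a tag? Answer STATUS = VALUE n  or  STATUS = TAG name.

c1: issue SUB r2<-Add1 | r0:8,r1:3,r2:Add1,r3:8,r4:5
c2: issue SUB r2<-Add2 | r0:8,r1:3,r2:Add2,r3:8,r4:5
c3: CDB Add1=0; issue MUL r2<-Mul1 | r0:8,r1:3,r2:Mul1,r3:8,r4:5
c4: issue SUB r0<-Add1 | r0:Add1,r1:3,r2:Mul1,r3:8,r4:5
c5: CDB Add2=8; issue ADD r2<-Add2 | r0:Add1,r1:3,r2:Add2,r3:8,r4:5
c6: issue MUL r1<-Mul2 | r0:Add1,r1:Mul2,r2:Add2,r3:8,r4:5

STATUS = TAG Add1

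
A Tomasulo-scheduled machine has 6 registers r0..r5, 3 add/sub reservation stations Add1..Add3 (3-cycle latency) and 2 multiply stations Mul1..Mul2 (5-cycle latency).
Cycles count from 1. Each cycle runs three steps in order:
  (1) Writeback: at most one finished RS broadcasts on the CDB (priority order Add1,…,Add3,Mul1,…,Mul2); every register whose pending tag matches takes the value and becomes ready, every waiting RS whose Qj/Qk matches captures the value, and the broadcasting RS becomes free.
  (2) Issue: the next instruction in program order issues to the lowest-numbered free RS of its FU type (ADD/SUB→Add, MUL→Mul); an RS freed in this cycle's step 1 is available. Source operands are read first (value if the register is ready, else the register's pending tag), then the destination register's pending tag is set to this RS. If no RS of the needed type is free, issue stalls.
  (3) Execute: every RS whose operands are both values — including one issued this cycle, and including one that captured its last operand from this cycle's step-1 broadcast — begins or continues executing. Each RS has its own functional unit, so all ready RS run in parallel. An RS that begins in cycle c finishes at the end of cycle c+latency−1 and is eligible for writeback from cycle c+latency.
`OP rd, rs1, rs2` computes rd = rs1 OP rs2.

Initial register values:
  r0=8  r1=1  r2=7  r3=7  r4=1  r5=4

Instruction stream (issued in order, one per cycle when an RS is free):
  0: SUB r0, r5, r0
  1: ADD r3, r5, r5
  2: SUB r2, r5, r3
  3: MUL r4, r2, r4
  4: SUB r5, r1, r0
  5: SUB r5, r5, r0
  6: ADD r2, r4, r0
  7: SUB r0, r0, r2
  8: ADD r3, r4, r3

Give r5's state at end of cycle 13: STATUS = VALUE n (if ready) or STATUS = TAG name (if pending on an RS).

cycle 1: issue SUB r0<-Add1 // r0:Add1,r1:1,r2:7,r3:7,r4:1,r5:4
cycle 2: issue ADD r3<-Add2 // r0:Add1,r1:1,r2:7,r3:Add2,r4:1,r5:4
cycle 3: issue SUB r2<-Add3 // r0:Add1,r1:1,r2:Add3,r3:Add2,r4:1,r5:4
cycle 4: CDB Add1=-4; issue MUL r4<-Mul1 // r0:-4,r1:1,r2:Add3,r3:Add2,r4:Mul1,r5:4
cycle 5: CDB Add2=8; issue SUB r5<-Add1 // r0:-4,r1:1,r2:Add3,r3:8,r4:Mul1,r5:Add1
cycle 6: issue SUB r5<-Add2 // r0:-4,r1:1,r2:Add3,r3:8,r4:Mul1,r5:Add2
cycle 7: stall // r0:-4,r1:1,r2:Add3,r3:8,r4:Mul1,r5:Add2
cycle 8: CDB Add1=5; issue ADD r2<-Add1 // r0:-4,r1:1,r2:Add1,r3:8,r4:Mul1,r5:Add2
cycle 9: CDB Add3=-4; issue SUB r0<-Add3 // r0:Add3,r1:1,r2:Add1,r3:8,r4:Mul1,r5:Add2
cycle 10: stall // r0:Add3,r1:1,r2:Add1,r3:8,r4:Mul1,r5:Add2
cycle 11: CDB Add2=9; issue ADD r3<-Add2 // r0:Add3,r1:1,r2:Add1,r3:Add2,r4:Mul1,r5:9
cycle 12: - // r0:Add3,r1:1,r2:Add1,r3:Add2,r4:Mul1,r5:9
cycle 13: - // r0:Add3,r1:1,r2:Add1,r3:Add2,r4:Mul1,r5:9

STATUS = VALUE 9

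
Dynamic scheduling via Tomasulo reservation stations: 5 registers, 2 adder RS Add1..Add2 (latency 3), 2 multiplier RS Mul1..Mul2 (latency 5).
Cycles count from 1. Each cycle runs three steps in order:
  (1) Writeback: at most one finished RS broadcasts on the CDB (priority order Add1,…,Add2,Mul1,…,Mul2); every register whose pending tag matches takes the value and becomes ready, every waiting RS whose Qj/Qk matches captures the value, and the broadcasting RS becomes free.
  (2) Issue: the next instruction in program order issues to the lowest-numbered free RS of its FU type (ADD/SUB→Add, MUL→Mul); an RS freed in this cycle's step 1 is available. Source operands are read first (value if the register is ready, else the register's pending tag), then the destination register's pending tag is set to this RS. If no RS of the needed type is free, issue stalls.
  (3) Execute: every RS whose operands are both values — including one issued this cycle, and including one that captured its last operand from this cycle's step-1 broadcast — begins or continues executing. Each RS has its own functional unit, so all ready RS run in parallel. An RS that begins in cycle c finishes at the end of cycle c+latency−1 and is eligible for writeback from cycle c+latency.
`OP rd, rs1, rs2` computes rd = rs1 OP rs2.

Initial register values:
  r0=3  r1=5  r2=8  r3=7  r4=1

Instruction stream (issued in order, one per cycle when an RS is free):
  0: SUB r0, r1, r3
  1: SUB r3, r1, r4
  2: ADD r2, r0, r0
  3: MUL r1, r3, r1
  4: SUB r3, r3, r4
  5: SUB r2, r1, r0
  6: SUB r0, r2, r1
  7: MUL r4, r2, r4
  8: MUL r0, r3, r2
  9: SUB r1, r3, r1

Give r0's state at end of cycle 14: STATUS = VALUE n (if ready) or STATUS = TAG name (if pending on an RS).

STATUS = TAG Mul2

  c1: issue SUB r0<-Add1  regs: r0:Add1,r1:5,r2:8,r3:7,r4:1
  c2: issue SUB r3<-Add2  regs: r0:Add1,r1:5,r2:8,r3:Add2,r4:1
  c3: stall  regs: r0:Add1,r1:5,r2:8,r3:Add2,r4:1
  c4: CDB Add1=-2; issue ADD r2<-Add1  regs: r0:-2,r1:5,r2:Add1,r3:Add2,r4:1
  c5: CDB Add2=4; issue MUL r1<-Mul1  regs: r0:-2,r1:Mul1,r2:Add1,r3:4,r4:1
  c6: issue SUB r3<-Add2  regs: r0:-2,r1:Mul1,r2:Add1,r3:Add2,r4:1
  c7: CDB Add1=-4; issue SUB r2<-Add1  regs: r0:-2,r1:Mul1,r2:Add1,r3:Add2,r4:1
  c8: stall  regs: r0:-2,r1:Mul1,r2:Add1,r3:Add2,r4:1
  c9: CDB Add2=3; issue SUB r0<-Add2  regs: r0:Add2,r1:Mul1,r2:Add1,r3:3,r4:1
  c10: CDB Mul1=20; issue MUL r4<-Mul1  regs: r0:Add2,r1:20,r2:Add1,r3:3,r4:Mul1
  c11: issue MUL r0<-Mul2  regs: r0:Mul2,r1:20,r2:Add1,r3:3,r4:Mul1
  c12: stall  regs: r0:Mul2,r1:20,r2:Add1,r3:3,r4:Mul1
  c13: CDB Add1=22; issue SUB r1<-Add1  regs: r0:Mul2,r1:Add1,r2:22,r3:3,r4:Mul1
  c14: -  regs: r0:Mul2,r1:Add1,r2:22,r3:3,r4:Mul1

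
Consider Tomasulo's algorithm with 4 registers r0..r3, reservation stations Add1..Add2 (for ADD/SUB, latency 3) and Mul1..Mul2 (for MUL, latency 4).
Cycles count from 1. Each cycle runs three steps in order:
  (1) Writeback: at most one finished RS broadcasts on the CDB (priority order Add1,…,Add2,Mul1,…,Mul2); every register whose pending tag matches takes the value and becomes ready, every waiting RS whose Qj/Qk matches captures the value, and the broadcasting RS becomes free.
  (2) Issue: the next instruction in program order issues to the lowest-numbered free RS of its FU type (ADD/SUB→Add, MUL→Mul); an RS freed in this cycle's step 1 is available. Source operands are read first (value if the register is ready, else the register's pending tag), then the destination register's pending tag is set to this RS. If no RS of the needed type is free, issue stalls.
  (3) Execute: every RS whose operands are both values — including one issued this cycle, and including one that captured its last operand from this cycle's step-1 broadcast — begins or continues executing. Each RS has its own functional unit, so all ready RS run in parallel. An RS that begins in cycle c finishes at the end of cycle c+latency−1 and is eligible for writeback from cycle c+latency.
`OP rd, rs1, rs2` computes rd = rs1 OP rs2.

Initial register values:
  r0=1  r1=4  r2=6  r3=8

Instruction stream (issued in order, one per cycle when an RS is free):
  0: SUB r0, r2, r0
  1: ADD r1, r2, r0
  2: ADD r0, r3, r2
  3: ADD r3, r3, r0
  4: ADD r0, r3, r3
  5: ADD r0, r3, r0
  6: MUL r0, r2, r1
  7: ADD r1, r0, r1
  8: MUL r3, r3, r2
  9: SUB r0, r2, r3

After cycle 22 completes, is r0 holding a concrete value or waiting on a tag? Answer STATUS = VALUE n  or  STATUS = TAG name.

STATUS = VALUE -126

  c1: issue SUB r0<-Add1  regs: r0:Add1,r1:4,r2:6,r3:8
  c2: issue ADD r1<-Add2  regs: r0:Add1,r1:Add2,r2:6,r3:8
  c3: stall  regs: r0:Add1,r1:Add2,r2:6,r3:8
  c4: CDB Add1=5; issue ADD r0<-Add1  regs: r0:Add1,r1:Add2,r2:6,r3:8
  c5: stall  regs: r0:Add1,r1:Add2,r2:6,r3:8
  c6: stall  regs: r0:Add1,r1:Add2,r2:6,r3:8
  c7: CDB Add1=14; issue ADD r3<-Add1  regs: r0:14,r1:Add2,r2:6,r3:Add1
  c8: CDB Add2=11; issue ADD r0<-Add2  regs: r0:Add2,r1:11,r2:6,r3:Add1
  c9: stall  regs: r0:Add2,r1:11,r2:6,r3:Add1
  c10: CDB Add1=22; issue ADD r0<-Add1  regs: r0:Add1,r1:11,r2:6,r3:22
  c11: issue MUL r0<-Mul1  regs: r0:Mul1,r1:11,r2:6,r3:22
  c12: stall  regs: r0:Mul1,r1:11,r2:6,r3:22
  c13: CDB Add2=44; issue ADD r1<-Add2  regs: r0:Mul1,r1:Add2,r2:6,r3:22
  c14: issue MUL r3<-Mul2  regs: r0:Mul1,r1:Add2,r2:6,r3:Mul2
  c15: CDB Mul1=66; stall  regs: r0:66,r1:Add2,r2:6,r3:Mul2
  c16: CDB Add1=66; issue SUB r0<-Add1  regs: r0:Add1,r1:Add2,r2:6,r3:Mul2
  c17: -  regs: r0:Add1,r1:Add2,r2:6,r3:Mul2
  c18: CDB Add2=77  regs: r0:Add1,r1:77,r2:6,r3:Mul2
  c19: CDB Mul2=132  regs: r0:Add1,r1:77,r2:6,r3:132
  c20: -  regs: r0:Add1,r1:77,r2:6,r3:132
  c21: -  regs: r0:Add1,r1:77,r2:6,r3:132
  c22: CDB Add1=-126  regs: r0:-126,r1:77,r2:6,r3:132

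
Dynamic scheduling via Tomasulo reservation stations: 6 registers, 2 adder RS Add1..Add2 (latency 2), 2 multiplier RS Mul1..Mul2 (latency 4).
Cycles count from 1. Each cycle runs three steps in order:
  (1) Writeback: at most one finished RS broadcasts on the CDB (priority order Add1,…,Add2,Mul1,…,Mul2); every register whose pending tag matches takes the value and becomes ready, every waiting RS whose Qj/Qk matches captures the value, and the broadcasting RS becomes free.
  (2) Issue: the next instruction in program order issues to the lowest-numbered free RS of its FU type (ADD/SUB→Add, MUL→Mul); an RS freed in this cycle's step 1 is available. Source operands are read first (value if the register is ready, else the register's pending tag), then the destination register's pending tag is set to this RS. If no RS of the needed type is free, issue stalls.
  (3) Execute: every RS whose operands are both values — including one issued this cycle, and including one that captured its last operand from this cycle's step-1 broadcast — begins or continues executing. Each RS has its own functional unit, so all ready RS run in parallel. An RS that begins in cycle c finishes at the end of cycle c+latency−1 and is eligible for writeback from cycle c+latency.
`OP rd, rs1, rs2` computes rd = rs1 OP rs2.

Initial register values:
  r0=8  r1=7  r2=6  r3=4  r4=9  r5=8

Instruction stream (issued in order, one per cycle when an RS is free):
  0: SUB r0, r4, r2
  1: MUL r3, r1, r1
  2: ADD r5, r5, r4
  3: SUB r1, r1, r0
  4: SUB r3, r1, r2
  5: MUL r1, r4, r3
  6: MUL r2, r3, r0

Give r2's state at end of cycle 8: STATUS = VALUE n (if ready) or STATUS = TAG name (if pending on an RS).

  c1: issue SUB r0<-Add1  regs: r0:Add1,r1:7,r2:6,r3:4,r4:9,r5:8
  c2: issue MUL r3<-Mul1  regs: r0:Add1,r1:7,r2:6,r3:Mul1,r4:9,r5:8
  c3: CDB Add1=3; issue ADD r5<-Add1  regs: r0:3,r1:7,r2:6,r3:Mul1,r4:9,r5:Add1
  c4: issue SUB r1<-Add2  regs: r0:3,r1:Add2,r2:6,r3:Mul1,r4:9,r5:Add1
  c5: CDB Add1=17; issue SUB r3<-Add1  regs: r0:3,r1:Add2,r2:6,r3:Add1,r4:9,r5:17
  c6: CDB Add2=4; issue MUL r1<-Mul2  regs: r0:3,r1:Mul2,r2:6,r3:Add1,r4:9,r5:17
  c7: CDB Mul1=49; issue MUL r2<-Mul1  regs: r0:3,r1:Mul2,r2:Mul1,r3:Add1,r4:9,r5:17
  c8: CDB Add1=-2  regs: r0:3,r1:Mul2,r2:Mul1,r3:-2,r4:9,r5:17

STATUS = TAG Mul1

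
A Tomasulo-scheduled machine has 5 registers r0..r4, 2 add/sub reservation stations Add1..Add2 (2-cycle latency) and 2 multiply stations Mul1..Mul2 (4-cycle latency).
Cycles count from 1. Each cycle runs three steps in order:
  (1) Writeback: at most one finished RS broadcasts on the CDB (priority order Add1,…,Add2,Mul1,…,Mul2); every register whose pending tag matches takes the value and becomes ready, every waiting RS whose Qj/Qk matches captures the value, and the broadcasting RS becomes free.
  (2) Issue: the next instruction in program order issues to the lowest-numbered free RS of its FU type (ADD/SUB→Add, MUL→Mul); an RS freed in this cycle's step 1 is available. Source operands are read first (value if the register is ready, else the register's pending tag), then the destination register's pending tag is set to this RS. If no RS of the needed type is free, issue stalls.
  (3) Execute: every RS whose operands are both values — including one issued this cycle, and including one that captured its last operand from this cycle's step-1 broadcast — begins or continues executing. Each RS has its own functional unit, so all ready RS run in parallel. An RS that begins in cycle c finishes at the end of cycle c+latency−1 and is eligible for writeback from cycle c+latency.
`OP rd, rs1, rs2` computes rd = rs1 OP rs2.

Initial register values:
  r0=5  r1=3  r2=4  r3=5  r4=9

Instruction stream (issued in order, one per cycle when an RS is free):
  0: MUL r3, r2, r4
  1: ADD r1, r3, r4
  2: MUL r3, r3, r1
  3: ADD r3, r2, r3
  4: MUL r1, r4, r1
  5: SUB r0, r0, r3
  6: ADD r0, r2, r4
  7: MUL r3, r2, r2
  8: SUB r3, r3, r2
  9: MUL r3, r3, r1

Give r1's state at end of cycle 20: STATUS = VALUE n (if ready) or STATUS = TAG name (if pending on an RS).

STATUS = VALUE 405

c1: issue MUL r3<-Mul1 | r0:5,r1:3,r2:4,r3:Mul1,r4:9
c2: issue ADD r1<-Add1 | r0:5,r1:Add1,r2:4,r3:Mul1,r4:9
c3: issue MUL r3<-Mul2 | r0:5,r1:Add1,r2:4,r3:Mul2,r4:9
c4: issue ADD r3<-Add2 | r0:5,r1:Add1,r2:4,r3:Add2,r4:9
c5: CDB Mul1=36; issue MUL r1<-Mul1 | r0:5,r1:Mul1,r2:4,r3:Add2,r4:9
c6: stall | r0:5,r1:Mul1,r2:4,r3:Add2,r4:9
c7: CDB Add1=45; issue SUB r0<-Add1 | r0:Add1,r1:Mul1,r2:4,r3:Add2,r4:9
c8: stall | r0:Add1,r1:Mul1,r2:4,r3:Add2,r4:9
c9: stall | r0:Add1,r1:Mul1,r2:4,r3:Add2,r4:9
c10: stall | r0:Add1,r1:Mul1,r2:4,r3:Add2,r4:9
c11: CDB Mul1=405; stall | r0:Add1,r1:405,r2:4,r3:Add2,r4:9
c12: CDB Mul2=1620; stall | r0:Add1,r1:405,r2:4,r3:Add2,r4:9
c13: stall | r0:Add1,r1:405,r2:4,r3:Add2,r4:9
c14: CDB Add2=1624; issue ADD r0<-Add2 | r0:Add2,r1:405,r2:4,r3:1624,r4:9
c15: issue MUL r3<-Mul1 | r0:Add2,r1:405,r2:4,r3:Mul1,r4:9
c16: CDB Add1=-1619; issue SUB r3<-Add1 | r0:Add2,r1:405,r2:4,r3:Add1,r4:9
c17: CDB Add2=13; issue MUL r3<-Mul2 | r0:13,r1:405,r2:4,r3:Mul2,r4:9
c18: - | r0:13,r1:405,r2:4,r3:Mul2,r4:9
c19: CDB Mul1=16 | r0:13,r1:405,r2:4,r3:Mul2,r4:9
c20: - | r0:13,r1:405,r2:4,r3:Mul2,r4:9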